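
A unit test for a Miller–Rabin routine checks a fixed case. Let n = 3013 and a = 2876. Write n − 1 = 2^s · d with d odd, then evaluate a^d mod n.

1082

n − 1 = 3012 = 2^2 · 753, so s = 2 and d = 753.
2876^753 mod 3013 = 1082.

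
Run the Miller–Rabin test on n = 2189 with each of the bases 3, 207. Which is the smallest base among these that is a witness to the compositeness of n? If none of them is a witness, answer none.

n − 1 = 2188 = 2^2 · 547, so s = 2 and d = 547.
Base 3: x_0 = 3^547 mod 2189 = 471. x_0 is neither 1 nor 2188, so continue squaring. x_1 = 471^2 mod 2189 = 752. Reached i = s−1 = 1 without hitting −1: 3 is a Miller–Rabin witness and 2189 is composite.
Base 207: x_0 = 207^547 mod 2189 = 1764. x_0 is neither 1 nor 2188, so continue squaring. x_1 = 1764^2 mod 2189 = 1127. Reached i = s−1 = 1 without hitting −1: 207 is a Miller–Rabin witness and 2189 is composite.
The smallest witness among the given bases is 3.

3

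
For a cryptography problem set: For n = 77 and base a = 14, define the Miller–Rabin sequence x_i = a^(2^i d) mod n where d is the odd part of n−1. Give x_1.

49

n − 1 = 76 = 2^2 · 19, so s = 2 and d = 19.
x_0 = 14^19 mod 77 = 70.
x_1 = 70^2 mod 77 = 49.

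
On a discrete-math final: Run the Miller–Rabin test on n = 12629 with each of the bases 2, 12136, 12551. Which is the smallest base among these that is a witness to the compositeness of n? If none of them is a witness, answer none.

n − 1 = 12628 = 2^2 · 3157, so s = 2 and d = 3157.
Base 2: x_0 = 2^3157 mod 12629 = 10494. x_0 is neither 1 nor 12628, so continue squaring. x_1 = 10494^2 mod 12629 = 11785. Reached i = s−1 = 1 without hitting −1: 2 is a Miller–Rabin witness and 12629 is composite.
Base 12136: x_0 = 12136^3157 mod 12629 = 5240. x_0 is neither 1 nor 12628, so continue squaring. x_1 = 5240^2 mod 12629 = 2154. Reached i = s−1 = 1 without hitting −1: 12136 is a Miller–Rabin witness and 12629 is composite.
Base 12551: x_0 = 12551^3157 mod 12629 = 6683. x_0 is neither 1 nor 12628, so continue squaring. x_1 = 6683^2 mod 12629 = 6345. Reached i = s−1 = 1 without hitting −1: 12551 is a Miller–Rabin witness and 12629 is composite.
The smallest witness among the given bases is 2.

2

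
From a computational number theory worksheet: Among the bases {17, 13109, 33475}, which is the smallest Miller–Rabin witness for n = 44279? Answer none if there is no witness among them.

n − 1 = 44278 = 2^1 · 22139, so s = 1 and d = 22139.
Base 17: x_0 = 17^22139 mod 44279 = 44278. x_0 = 44278 ≡ −1, so 17 is not a witness.
Base 13109: x_0 = 13109^22139 mod 44279 = 44278. x_0 = 44278 ≡ −1, so 13109 is not a witness.
Base 33475: x_0 = 33475^22139 mod 44279 = 44278. x_0 = 44278 ≡ −1, so 33475 is not a witness.
No listed base is a witness for 44279.

none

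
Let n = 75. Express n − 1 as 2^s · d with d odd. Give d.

Halving: 74 → 37; 37 is odd.
So 74 = 2^1 · 37.

37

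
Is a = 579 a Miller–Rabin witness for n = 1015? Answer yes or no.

no

n − 1 = 1014 = 2^1 · 507, so s = 1 and d = 507.
By repeated squaring, 579^507 ≡ 1014 (mod 1015).
x_0 = 579^507 mod 1015 = 1014.
x_0 = 1014 ≡ −1, so 579 is not a witness.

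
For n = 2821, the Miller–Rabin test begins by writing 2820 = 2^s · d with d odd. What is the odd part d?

Halving: 2820 → 1410 → 705; 705 is odd.
So 2820 = 2^2 · 705.

705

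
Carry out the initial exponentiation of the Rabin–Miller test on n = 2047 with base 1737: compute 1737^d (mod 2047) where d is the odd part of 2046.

n − 1 = 2046 = 2^1 · 1023, so s = 1 and d = 1023.
1737^1023 mod 2047 = 1565.

1565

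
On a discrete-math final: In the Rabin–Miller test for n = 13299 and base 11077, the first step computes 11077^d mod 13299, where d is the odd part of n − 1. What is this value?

n − 1 = 13298 = 2^1 · 6649, so s = 1 and d = 6649.
11077^6649 mod 13299 = 5071.

5071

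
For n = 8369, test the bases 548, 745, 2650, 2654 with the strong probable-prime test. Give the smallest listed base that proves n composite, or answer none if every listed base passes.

none

n − 1 = 8368 = 2^4 · 523, so s = 4 and d = 523.
Base 548: x_0 = 548^523 mod 8369 = 1118. x_0 is neither 1 nor 8368, so continue squaring. x_1 = 1118^2 mod 8369 = 2943. x_2 = 2943^2 mod 8369 = 7703. x_3 = 7703^2 mod 8369 = 8368. x_3 ≡ −1, so 548 is not a witness.
Base 745: x_0 = 745^523 mod 8369 = 1. x_0 = 1, so 745 is not a witness.
Base 2650: x_0 = 2650^523 mod 8369 = 1257. x_0 is neither 1 nor 8368, so continue squaring. x_1 = 1257^2 mod 8369 = 6677. x_2 = 6677^2 mod 8369 = 666. x_3 = 666^2 mod 8369 = 8368. x_3 ≡ −1, so 2650 is not a witness.
Base 2654: x_0 = 2654^523 mod 8369 = 1257. x_0 is neither 1 nor 8368, so continue squaring. x_1 = 1257^2 mod 8369 = 6677. x_2 = 6677^2 mod 8369 = 666. x_3 = 666^2 mod 8369 = 8368. x_3 ≡ −1, so 2654 is not a witness.
No listed base is a witness for 8369.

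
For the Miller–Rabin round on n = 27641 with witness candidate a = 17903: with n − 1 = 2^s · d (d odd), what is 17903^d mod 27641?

n − 1 = 27640 = 2^3 · 3455, so s = 3 and d = 3455.
17903^3455 mod 27641 = 8601.

8601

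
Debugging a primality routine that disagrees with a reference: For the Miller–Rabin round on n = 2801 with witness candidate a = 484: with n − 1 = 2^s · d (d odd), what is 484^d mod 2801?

n − 1 = 2800 = 2^4 · 175, so s = 4 and d = 175.
484^175 mod 2801 = 1950.

1950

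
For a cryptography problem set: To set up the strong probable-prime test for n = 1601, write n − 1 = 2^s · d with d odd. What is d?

25

Halving: 1600 → 800 → 400 → 200 → 100 → 50 → 25; 25 is odd.
So 1600 = 2^6 · 25.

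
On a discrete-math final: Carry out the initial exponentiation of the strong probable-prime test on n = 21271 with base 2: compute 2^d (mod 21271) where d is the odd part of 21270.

7454

n − 1 = 21270 = 2^1 · 10635, so s = 1 and d = 10635.
By repeated squaring, 2^10635 ≡ 7454 (mod 21271).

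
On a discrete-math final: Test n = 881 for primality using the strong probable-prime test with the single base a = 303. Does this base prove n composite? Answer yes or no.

no

n − 1 = 880 = 2^4 · 55, so s = 4 and d = 55.
x_0 = 303^55 mod 881 = 177.
x_0 is neither 1 nor 880, so continue squaring.
x_1 = 177^2 mod 881 = 494.
x_2 = 494^2 mod 881 = 880.
x_2 ≡ −1, so 303 is not a witness.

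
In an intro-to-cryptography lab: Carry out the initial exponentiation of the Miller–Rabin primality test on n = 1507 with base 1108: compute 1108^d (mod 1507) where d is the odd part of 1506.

n − 1 = 1506 = 2^1 · 753, so s = 1 and d = 753.
1108^753 mod 1507 = 919.

919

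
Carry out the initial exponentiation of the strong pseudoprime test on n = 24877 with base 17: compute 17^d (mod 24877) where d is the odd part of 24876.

n − 1 = 24876 = 2^2 · 6219, so s = 2 and d = 6219.
17^6219 mod 24877 = 5020.

5020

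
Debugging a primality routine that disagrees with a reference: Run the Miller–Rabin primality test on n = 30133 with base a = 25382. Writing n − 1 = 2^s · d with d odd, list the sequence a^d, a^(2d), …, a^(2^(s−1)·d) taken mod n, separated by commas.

24619, 30132

n − 1 = 30132 = 2^2 · 7533, so s = 2 and d = 7533.
x_0 = 25382^7533 mod 30133 = 24619.
x_1 = 24619^2 mod 30133 = 30132.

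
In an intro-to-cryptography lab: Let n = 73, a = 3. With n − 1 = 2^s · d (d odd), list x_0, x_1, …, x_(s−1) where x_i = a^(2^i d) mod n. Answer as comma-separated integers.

n − 1 = 72 = 2^3 · 9, so s = 3 and d = 9.
x_0 = 3^9 mod 73 = 46.
x_1 = 46^2 mod 73 = 72.
x_2 = 72^2 mod 73 = 1.

46, 72, 1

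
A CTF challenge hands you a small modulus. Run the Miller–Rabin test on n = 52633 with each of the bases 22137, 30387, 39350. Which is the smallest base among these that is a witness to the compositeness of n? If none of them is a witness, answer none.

n − 1 = 52632 = 2^3 · 6579, so s = 3 and d = 6579.
Base 22137: x_0 = 22137^6579 mod 52633 = 52632. x_0 = 52632 ≡ −1, so 22137 is not a witness.
Base 30387: x_0 = 30387^6579 mod 52633 = 37184. x_0 is neither 1 nor 52632, so continue squaring. x_1 = 37184^2 mod 52633 = 33579. x_2 = 33579^2 mod 52633 = 45115. Reached i = s−1 = 2 without hitting −1: 30387 is a Miller–Rabin witness and 52633 is composite.
Base 39350: x_0 = 39350^6579 mod 52633 = 29665. x_0 is neither 1 nor 52632, so continue squaring. x_1 = 29665^2 mod 52633 = 41098. x_2 = 41098^2 mod 52633 = 1. x_2 = 1 but x_1 ≠ ±1, a nontrivial square root of 1 — 39350 is a witness and 52633 is composite.
The smallest witness among the given bases is 30387.

30387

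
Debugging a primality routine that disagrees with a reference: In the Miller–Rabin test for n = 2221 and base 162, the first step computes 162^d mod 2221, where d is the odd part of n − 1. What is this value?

n − 1 = 2220 = 2^2 · 555, so s = 2 and d = 555.
162^555 mod 2221 = 1431.

1431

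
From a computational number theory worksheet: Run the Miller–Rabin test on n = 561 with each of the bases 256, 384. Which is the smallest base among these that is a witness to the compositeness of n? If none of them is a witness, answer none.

384

n − 1 = 560 = 2^4 · 35, so s = 4 and d = 35.
Base 256: x_0 = 256^35 mod 561 = 1. x_0 = 1, so 256 is not a witness.
Base 384: x_0 = 384^35 mod 561 = 252. x_0 is neither 1 nor 560, so continue squaring. x_1 = 252^2 mod 561 = 111. x_2 = 111^2 mod 561 = 540. x_3 = 540^2 mod 561 = 441. Reached i = s−1 = 3 without hitting −1: 384 is a Miller–Rabin witness and 561 is composite.
The smallest witness among the given bases is 384.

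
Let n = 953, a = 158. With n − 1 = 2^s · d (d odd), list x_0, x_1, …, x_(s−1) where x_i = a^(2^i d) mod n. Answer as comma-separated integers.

n − 1 = 952 = 2^3 · 119, so s = 3 and d = 119.
x_0 = 158^119 mod 953 = 952.
x_1 = 952^2 mod 953 = 1.
x_2 = 1^2 mod 953 = 1.

952, 1, 1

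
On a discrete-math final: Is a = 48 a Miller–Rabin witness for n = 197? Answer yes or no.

n − 1 = 196 = 2^2 · 49, so s = 2 and d = 49.
x_0 = 48^49 mod 197 = 183.
x_0 is neither 1 nor 196, so continue squaring.
x_1 = 183^2 mod 197 = 196.
x_1 ≡ −1, so 48 is not a witness.

no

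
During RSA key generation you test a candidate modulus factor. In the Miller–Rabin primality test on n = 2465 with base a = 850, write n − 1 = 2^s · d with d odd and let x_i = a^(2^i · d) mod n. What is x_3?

n − 1 = 2464 = 2^5 · 77, so s = 5 and d = 77.
By repeated squaring, 850^77 ≡ 1275 (mod 2465).
x_0 = 1275.
x_1 = 1275^2 mod 2465 = 1190.
x_2 = 1190^2 mod 2465 = 1190.
x_3 = 1190^2 mod 2465 = 1190.

1190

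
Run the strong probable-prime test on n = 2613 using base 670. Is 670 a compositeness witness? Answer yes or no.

n − 1 = 2612 = 2^2 · 653, so s = 2 and d = 653.
x_0 = 670^653 mod 2613 = 1675.
x_0 is neither 1 nor 2612, so continue squaring.
x_1 = 1675^2 mod 2613 = 1876.
Reached i = s−1 = 1 without hitting −1: 670 is a Miller–Rabin witness and 2613 is composite.

yes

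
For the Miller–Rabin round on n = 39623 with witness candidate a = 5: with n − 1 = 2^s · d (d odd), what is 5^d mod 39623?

n − 1 = 39622 = 2^1 · 19811, so s = 1 and d = 19811.
5^19811 mod 39623 = 39622.

39622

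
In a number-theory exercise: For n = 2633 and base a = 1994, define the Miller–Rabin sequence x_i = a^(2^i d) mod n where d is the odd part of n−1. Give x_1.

n − 1 = 2632 = 2^3 · 329, so s = 3 and d = 329.
x_0 = 1994^329 mod 2633 = 1.
x_1 = 1^2 mod 2633 = 1.

1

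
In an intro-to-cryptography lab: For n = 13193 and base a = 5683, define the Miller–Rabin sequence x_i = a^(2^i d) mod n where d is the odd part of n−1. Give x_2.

n − 1 = 13192 = 2^3 · 1649, so s = 3 and d = 1649.
By repeated squaring, 5683^1649 ≡ 10465 (mod 13193).
x_0 = 10465.
x_1 = 10465^2 mod 13193 = 1132.
x_2 = 1132^2 mod 13193 = 1703.

1703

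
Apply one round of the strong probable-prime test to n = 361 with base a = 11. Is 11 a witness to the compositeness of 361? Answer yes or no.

yes

n − 1 = 360 = 2^3 · 45, so s = 3 and d = 45.
x_0 = 11^45 mod 361 = 96.
x_0 is neither 1 nor 360, so continue squaring.
x_1 = 96^2 mod 361 = 191.
x_2 = 191^2 mod 361 = 20.
Reached i = s−1 = 2 without hitting −1: 11 is a Miller–Rabin witness and 361 is composite.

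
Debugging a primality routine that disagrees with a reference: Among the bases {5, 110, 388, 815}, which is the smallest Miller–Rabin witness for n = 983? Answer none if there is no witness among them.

none

n − 1 = 982 = 2^1 · 491, so s = 1 and d = 491.
Base 5: x_0 = 5^491 mod 983 = 982. x_0 = 982 ≡ −1, so 5 is not a witness.
Base 110: x_0 = 110^491 mod 983 = 1. x_0 = 1, so 110 is not a witness.
Base 388: x_0 = 388^491 mod 983 = 982. x_0 = 982 ≡ −1, so 388 is not a witness.
Base 815: x_0 = 815^491 mod 983 = 982. x_0 = 982 ≡ −1, so 815 is not a witness.
No listed base is a witness for 983.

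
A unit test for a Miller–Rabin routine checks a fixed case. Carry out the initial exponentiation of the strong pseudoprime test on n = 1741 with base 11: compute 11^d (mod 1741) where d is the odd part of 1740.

n − 1 = 1740 = 2^2 · 435, so s = 2 and d = 435.
By repeated squaring, 11^435 ≡ 1 (mod 1741).

1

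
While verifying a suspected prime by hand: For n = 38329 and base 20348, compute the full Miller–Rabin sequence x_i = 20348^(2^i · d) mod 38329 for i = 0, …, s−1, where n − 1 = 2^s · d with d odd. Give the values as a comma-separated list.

23477, 36838, 38328

n − 1 = 38328 = 2^3 · 4791, so s = 3 and d = 4791.
x_0 = 20348^4791 mod 38329 = 23477.
x_1 = 23477^2 mod 38329 = 36838.
x_2 = 36838^2 mod 38329 = 38328.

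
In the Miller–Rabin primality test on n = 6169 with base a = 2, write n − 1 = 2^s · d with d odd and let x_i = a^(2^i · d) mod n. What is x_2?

729

n − 1 = 6168 = 2^3 · 771, so s = 3 and d = 771.
x_0 = 2^771 mod 6169 = 157.
x_1 = 157^2 mod 6169 = 6142.
x_2 = 6142^2 mod 6169 = 729.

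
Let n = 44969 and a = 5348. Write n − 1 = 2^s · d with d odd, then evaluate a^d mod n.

n − 1 = 44968 = 2^3 · 5621, so s = 3 and d = 5621.
Repeated squaring mod 44969: 5348^1 ≡ 5348, 5348^2 ≡ 820, 5348^4 ≡ 42834, 5348^8 ≡ 16356, 5348^16 ≡ 43124, 5348^32 ≡ 31350, 5348^64 ≡ 25005, 5348^128 ≡ 1049, 5348^256 ≡ 21145, 5348^512 ≡ 29227, 5348^1024 ≡ 31374, 5348^2048 ≡ 1435, 5348^4096 ≡ 35620.
5621 = 4096 + 1024 + 256 + 128 + 64 + 32 + 16 + 4 + 1, so 5348^5621 ≡ 35620·31374·21145·1049·25005·31350·43124·42834·5348 ≡ 10715 (mod 44969).

10715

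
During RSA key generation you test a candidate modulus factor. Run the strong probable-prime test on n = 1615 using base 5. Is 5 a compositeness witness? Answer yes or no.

yes

n − 1 = 1614 = 2^1 · 807, so s = 1 and d = 807.
x_0 = 5^807 mod 1615 = 520.
x_0 ∉ {1, 1614} and s = 1, so 5 is a Miller–Rabin witness and 1615 is composite.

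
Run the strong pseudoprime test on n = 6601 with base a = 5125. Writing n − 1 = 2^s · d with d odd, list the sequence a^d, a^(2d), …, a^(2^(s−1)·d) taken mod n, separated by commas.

3403, 2255, 2255

n − 1 = 6600 = 2^3 · 825, so s = 3 and d = 825.
x_0 = 5125^825 mod 6601 = 3403.
x_1 = 3403^2 mod 6601 = 2255.
x_2 = 2255^2 mod 6601 = 2255.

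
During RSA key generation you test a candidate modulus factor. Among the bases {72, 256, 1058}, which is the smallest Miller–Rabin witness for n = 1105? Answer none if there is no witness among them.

none

n − 1 = 1104 = 2^4 · 69, so s = 4 and d = 69.
Base 72: x_0 = 72^69 mod 1105 = 242. x_0 is neither 1 nor 1104, so continue squaring. x_1 = 242^2 mod 1105 = 1104. x_1 ≡ −1, so 72 is not a witness.
Base 256: x_0 = 256^69 mod 1105 = 1. x_0 = 1, so 256 is not a witness.
Base 1058: x_0 = 1058^69 mod 1105 = 1058. x_0 is neither 1 nor 1104, so continue squaring. x_1 = 1058^2 mod 1105 = 1104. x_1 ≡ −1, so 1058 is not a witness.
No listed base is a witness for 1105.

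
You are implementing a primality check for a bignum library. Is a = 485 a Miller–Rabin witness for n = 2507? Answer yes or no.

yes

n − 1 = 2506 = 2^1 · 1253, so s = 1 and d = 1253.
Repeated squaring mod 2507: 485^1 ≡ 485, 485^2 ≡ 2074, 485^4 ≡ 1971, 485^8 ≡ 1498, 485^16 ≡ 239, 485^32 ≡ 1967, 485^64 ≡ 788, 485^128 ≡ 1715, 485^256 ≡ 514, 485^512 ≡ 961, 485^1024 ≡ 945.
1253 = 1024 + 128 + 64 + 32 + 4 + 1, so 485^1253 ≡ 945·1715·788·1967·1971·485 ≡ 1116 (mod 2507).
x_0 = 485^1253 mod 2507 = 1116.
x_0 ∉ {1, 2506} and s = 1, so 485 is a Miller–Rabin witness and 2507 is composite.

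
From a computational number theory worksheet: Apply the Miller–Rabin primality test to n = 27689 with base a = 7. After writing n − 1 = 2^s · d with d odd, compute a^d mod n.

n − 1 = 27688 = 2^3 · 3461, so s = 3 and d = 3461.
7^3461 mod 27689 = 1.

1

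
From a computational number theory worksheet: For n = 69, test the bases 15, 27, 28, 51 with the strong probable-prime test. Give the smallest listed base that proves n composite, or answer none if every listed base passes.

n − 1 = 68 = 2^2 · 17, so s = 2 and d = 17.
Base 15: x_0 = 15^17 mod 69 = 33. x_0 is neither 1 nor 68, so continue squaring. x_1 = 33^2 mod 69 = 54. Reached i = s−1 = 1 without hitting −1: 15 is a Miller–Rabin witness and 69 is composite.
Base 27: x_0 = 27^17 mod 69 = 48. x_0 is neither 1 nor 68, so continue squaring. x_1 = 48^2 mod 69 = 27. Reached i = s−1 = 1 without hitting −1: 27 is a Miller–Rabin witness and 69 is composite.
Base 28: x_0 = 28^17 mod 69 = 61. x_0 is neither 1 nor 68, so continue squaring. x_1 = 61^2 mod 69 = 64. Reached i = s−1 = 1 without hitting −1: 28 is a Miller–Rabin witness and 69 is composite.
Base 51: x_0 = 51^17 mod 69 = 15. x_0 is neither 1 nor 68, so continue squaring. x_1 = 15^2 mod 69 = 18. Reached i = s−1 = 1 without hitting −1: 51 is a Miller–Rabin witness and 69 is composite.
The smallest witness among the given bases is 15.

15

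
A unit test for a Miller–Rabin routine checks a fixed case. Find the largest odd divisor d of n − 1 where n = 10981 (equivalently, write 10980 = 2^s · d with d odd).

Halving: 10980 → 5490 → 2745; 2745 is odd.
So 10980 = 2^2 · 2745.

2745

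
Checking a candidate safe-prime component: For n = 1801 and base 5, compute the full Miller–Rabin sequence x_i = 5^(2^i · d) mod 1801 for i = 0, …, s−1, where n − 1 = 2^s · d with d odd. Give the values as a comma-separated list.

n − 1 = 1800 = 2^3 · 225, so s = 3 and d = 225.
x_0 = 5^225 mod 1801 = 977.
x_1 = 977^2 mod 1801 = 1800.
x_2 = 1800^2 mod 1801 = 1.

977, 1800, 1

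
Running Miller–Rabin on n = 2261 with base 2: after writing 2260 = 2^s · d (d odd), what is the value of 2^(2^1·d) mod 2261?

956

n − 1 = 2260 = 2^2 · 565, so s = 2 and d = 565.
x_0 = 2^565 mod 2261 = 2123.
x_1 = 2123^2 mod 2261 = 956.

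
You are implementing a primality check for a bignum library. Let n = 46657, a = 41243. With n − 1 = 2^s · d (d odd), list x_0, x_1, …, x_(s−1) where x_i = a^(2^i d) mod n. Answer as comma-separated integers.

n − 1 = 46656 = 2^6 · 729, so s = 6 and d = 729.
x_0 = 41243^729 mod 46657 = 22680.
x_1 = 22680^2 mod 46657 = 35632.
x_2 = 35632^2 mod 46657 = 9140.
x_3 = 9140^2 mod 46657 = 23570.
x_4 = 23570^2 mod 46657 = 1.
x_5 = 1^2 mod 46657 = 1.

22680, 35632, 9140, 23570, 1, 1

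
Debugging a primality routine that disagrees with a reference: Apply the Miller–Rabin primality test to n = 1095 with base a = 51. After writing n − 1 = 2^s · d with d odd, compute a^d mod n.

156

n − 1 = 1094 = 2^1 · 547, so s = 1 and d = 547.
By repeated squaring, 51^547 ≡ 156 (mod 1095).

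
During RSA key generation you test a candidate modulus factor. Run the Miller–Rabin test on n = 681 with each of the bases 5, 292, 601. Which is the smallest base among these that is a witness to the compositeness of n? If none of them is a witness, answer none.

n − 1 = 680 = 2^3 · 85, so s = 3 and d = 85.
Base 5: x_0 = 5^85 mod 681 = 542. x_0 is neither 1 nor 680, so continue squaring. x_1 = 542^2 mod 681 = 253. x_2 = 253^2 mod 681 = 676. Reached i = s−1 = 2 without hitting −1: 5 is a Miller–Rabin witness and 681 is composite.
Base 292: x_0 = 292^85 mod 681 = 640. x_0 is neither 1 nor 680, so continue squaring. x_1 = 640^2 mod 681 = 319. x_2 = 319^2 mod 681 = 292. Reached i = s−1 = 2 without hitting −1: 292 is a Miller–Rabin witness and 681 is composite.
Base 601: x_0 = 601^85 mod 681 = 403. x_0 is neither 1 nor 680, so continue squaring. x_1 = 403^2 mod 681 = 331. x_2 = 331^2 mod 681 = 601. Reached i = s−1 = 2 without hitting −1: 601 is a Miller–Rabin witness and 681 is composite.
The smallest witness among the given bases is 5.

5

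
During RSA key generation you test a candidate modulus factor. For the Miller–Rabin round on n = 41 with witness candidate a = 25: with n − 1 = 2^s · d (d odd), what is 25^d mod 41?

40

n − 1 = 40 = 2^3 · 5, so s = 3 and d = 5.
By repeated squaring, 25^5 ≡ 40 (mod 41).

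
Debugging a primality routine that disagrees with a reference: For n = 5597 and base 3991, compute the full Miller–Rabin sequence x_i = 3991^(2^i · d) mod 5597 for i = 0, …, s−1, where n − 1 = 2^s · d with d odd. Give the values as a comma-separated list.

543, 3805

n − 1 = 5596 = 2^2 · 1399, so s = 2 and d = 1399.
x_0 = 3991^1399 mod 5597 = 543.
x_1 = 543^2 mod 5597 = 3805.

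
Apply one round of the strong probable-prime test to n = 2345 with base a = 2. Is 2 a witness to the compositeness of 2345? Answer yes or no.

yes

n − 1 = 2344 = 2^3 · 293, so s = 3 and d = 293.
x_0 = 2^293 mod 2345 = 1922.
x_0 is neither 1 nor 2344, so continue squaring.
x_1 = 1922^2 mod 2345 = 709.
x_2 = 709^2 mod 2345 = 851.
Reached i = s−1 = 2 without hitting −1: 2 is a Miller–Rabin witness and 2345 is composite.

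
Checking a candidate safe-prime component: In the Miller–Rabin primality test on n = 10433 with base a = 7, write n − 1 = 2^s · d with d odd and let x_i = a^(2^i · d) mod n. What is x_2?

8463

n − 1 = 10432 = 2^6 · 163, so s = 6 and d = 163.
x_0 = 7^163 mod 10433 = 4455.
x_1 = 4455^2 mod 10433 = 3459.
x_2 = 3459^2 mod 10433 = 8463.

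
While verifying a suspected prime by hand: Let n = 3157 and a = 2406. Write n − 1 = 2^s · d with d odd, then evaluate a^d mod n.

909

n − 1 = 3156 = 2^2 · 789, so s = 2 and d = 789.
2406^789 mod 3157 = 909.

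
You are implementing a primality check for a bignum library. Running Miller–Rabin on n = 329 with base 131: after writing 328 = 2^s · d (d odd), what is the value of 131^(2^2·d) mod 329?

81

n − 1 = 328 = 2^3 · 41, so s = 3 and d = 41.
x_0 = 131^41 mod 329 = 3.
x_1 = 3^2 mod 329 = 9.
x_2 = 9^2 mod 329 = 81.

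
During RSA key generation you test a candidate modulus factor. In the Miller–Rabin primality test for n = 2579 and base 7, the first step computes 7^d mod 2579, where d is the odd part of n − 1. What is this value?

n − 1 = 2578 = 2^1 · 1289, so s = 1 and d = 1289.
Repeated squaring mod 2579: 7^1 ≡ 7, 7^2 ≡ 49, 7^4 ≡ 2401, 7^8 ≡ 736, 7^16 ≡ 106, 7^32 ≡ 920, 7^64 ≡ 488, 7^128 ≡ 876, 7^256 ≡ 1413, 7^512 ≡ 423, 7^1024 ≡ 978.
1289 = 1024 + 256 + 8 + 1, so 7^1289 ≡ 978·1413·736·7 ≡ 1 (mod 2579).

1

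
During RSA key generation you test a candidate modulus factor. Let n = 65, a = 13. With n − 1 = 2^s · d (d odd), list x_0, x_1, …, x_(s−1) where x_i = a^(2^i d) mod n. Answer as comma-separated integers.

13, 39, 26, 26, 26, 26

n − 1 = 64 = 2^6 · 1, so s = 6 and d = 1.
x_0 = 13^1 mod 65 = 13.
x_1 = 13^2 mod 65 = 39.
x_2 = 39^2 mod 65 = 26.
x_3 = 26^2 mod 65 = 26.
x_4 = 26^2 mod 65 = 26.
x_5 = 26^2 mod 65 = 26.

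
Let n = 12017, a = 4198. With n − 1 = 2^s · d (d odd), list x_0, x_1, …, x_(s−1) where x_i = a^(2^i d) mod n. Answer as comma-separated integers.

5257, 8966, 7443, 11896

n − 1 = 12016 = 2^4 · 751, so s = 4 and d = 751.
x_0 = 4198^751 mod 12017 = 5257.
x_1 = 5257^2 mod 12017 = 8966.
x_2 = 8966^2 mod 12017 = 7443.
x_3 = 7443^2 mod 12017 = 11896.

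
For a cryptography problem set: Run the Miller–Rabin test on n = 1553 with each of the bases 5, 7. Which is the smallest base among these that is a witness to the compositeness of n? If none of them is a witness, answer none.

n − 1 = 1552 = 2^4 · 97, so s = 4 and d = 97.
Base 5: x_0 = 5^97 mod 1553 = 1302. x_0 is neither 1 nor 1552, so continue squaring. x_1 = 1302^2 mod 1553 = 881. x_2 = 881^2 mod 1553 = 1214. x_3 = 1214^2 mod 1553 = 1552. x_3 ≡ −1, so 5 is not a witness.
Base 7: x_0 = 7^97 mod 1553 = 251. x_0 is neither 1 nor 1552, so continue squaring. x_1 = 251^2 mod 1553 = 881. x_2 = 881^2 mod 1553 = 1214. x_3 = 1214^2 mod 1553 = 1552. x_3 ≡ −1, so 7 is not a witness.
No listed base is a witness for 1553.

none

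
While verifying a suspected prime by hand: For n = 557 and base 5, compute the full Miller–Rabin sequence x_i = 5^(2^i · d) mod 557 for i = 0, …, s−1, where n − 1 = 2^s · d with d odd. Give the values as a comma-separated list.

n − 1 = 556 = 2^2 · 139, so s = 2 and d = 139.
x_0 = 5^139 mod 557 = 118.
x_1 = 118^2 mod 557 = 556.

118, 556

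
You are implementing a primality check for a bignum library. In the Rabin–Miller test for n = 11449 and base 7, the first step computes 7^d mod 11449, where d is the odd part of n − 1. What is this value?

n − 1 = 11448 = 2^3 · 1431, so s = 3 and d = 1431.
7^1431 mod 11449 = 5135.

5135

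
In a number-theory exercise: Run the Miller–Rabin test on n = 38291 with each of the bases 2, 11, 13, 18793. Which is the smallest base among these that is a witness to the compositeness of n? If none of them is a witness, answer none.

2

n − 1 = 38290 = 2^1 · 19145, so s = 1 and d = 19145.
Base 2: x_0 = 2^19145 mod 38291 = 6522. x_0 ∉ {1, 38290} and s = 1, so 2 is a Miller–Rabin witness and 38291 is composite.
Base 11: x_0 = 11^19145 mod 38291 = 14377. x_0 ∉ {1, 38290} and s = 1, so 11 is a Miller–Rabin witness and 38291 is composite.
Base 13: x_0 = 13^19145 mod 38291 = 24078. x_0 ∉ {1, 38290} and s = 1, so 13 is a Miller–Rabin witness and 38291 is composite.
Base 18793: x_0 = 18793^19145 mod 38291 = 17986. x_0 ∉ {1, 38290} and s = 1, so 18793 is a Miller–Rabin witness and 38291 is composite.
The smallest witness among the given bases is 2.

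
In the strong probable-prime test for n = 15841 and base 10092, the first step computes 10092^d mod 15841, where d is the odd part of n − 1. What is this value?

15840

n − 1 = 15840 = 2^5 · 495, so s = 5 and d = 495.
By repeated squaring, 10092^495 ≡ 15840 (mod 15841).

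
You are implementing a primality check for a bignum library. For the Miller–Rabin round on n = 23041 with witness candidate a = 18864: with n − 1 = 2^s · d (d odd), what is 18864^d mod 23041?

n − 1 = 23040 = 2^9 · 45, so s = 9 and d = 45.
18864^45 mod 23041 = 10495.

10495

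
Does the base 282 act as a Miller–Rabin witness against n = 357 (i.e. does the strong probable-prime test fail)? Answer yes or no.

yes

n − 1 = 356 = 2^2 · 89, so s = 2 and d = 89.
Repeated squaring mod 357: 282^1 ≡ 282, 282^2 ≡ 270, 282^4 ≡ 72, 282^8 ≡ 186, 282^16 ≡ 324, 282^32 ≡ 18, 282^64 ≡ 324.
89 = 64 + 16 + 8 + 1, so 282^89 ≡ 324·324·186·282 ≡ 228 (mod 357).
x_0 = 282^89 mod 357 = 228.
x_0 is neither 1 nor 356, so continue squaring.
x_1 = 228^2 mod 357 = 219.
Reached i = s−1 = 1 without hitting −1: 282 is a Miller–Rabin witness and 357 is composite.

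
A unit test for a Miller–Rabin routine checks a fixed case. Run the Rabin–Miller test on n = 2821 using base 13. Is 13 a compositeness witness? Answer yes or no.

n − 1 = 2820 = 2^2 · 705, so s = 2 and d = 705.
x_0 = 13^705 mod 2821 = 650.
x_0 is neither 1 nor 2820, so continue squaring.
x_1 = 650^2 mod 2821 = 2171.
Reached i = s−1 = 1 without hitting −1: 13 is a Miller–Rabin witness and 2821 is composite.

yes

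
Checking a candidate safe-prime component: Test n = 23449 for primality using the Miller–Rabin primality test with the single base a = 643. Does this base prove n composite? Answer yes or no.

n − 1 = 23448 = 2^3 · 2931, so s = 3 and d = 2931.
x_0 = 643^2931 mod 23449 = 6056.
x_0 is neither 1 nor 23448, so continue squaring.
x_1 = 6056^2 mod 23449 = 900.
x_2 = 900^2 mod 23449 = 12734.
Reached i = s−1 = 2 without hitting −1: 643 is a Miller–Rabin witness and 23449 is composite.

yes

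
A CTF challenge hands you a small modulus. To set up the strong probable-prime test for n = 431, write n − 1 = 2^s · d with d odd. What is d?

215

Halving: 430 → 215; 215 is odd.
So 430 = 2^1 · 215.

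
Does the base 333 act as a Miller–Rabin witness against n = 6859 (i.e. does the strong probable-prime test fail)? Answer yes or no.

n − 1 = 6858 = 2^1 · 3429, so s = 1 and d = 3429.
Repeated squaring mod 6859: 333^1 ≡ 333, 333^2 ≡ 1145, 333^4 ≡ 956, 333^8 ≡ 1689, 333^16 ≡ 6236, 333^32 ≡ 4025, 333^64 ≡ 6526, 333^128 ≡ 1145, 333^256 ≡ 956, 333^512 ≡ 1689, 333^1024 ≡ 6236, 333^2048 ≡ 4025.
3429 = 2048 + 1024 + 256 + 64 + 32 + 4 + 1, so 333^3429 ≡ 4025·6236·956·6526·4025·956·333 ≡ 6858 (mod 6859).
x_0 = 333^3429 mod 6859 = 6858.
x_0 = 6858 ≡ −1, so 333 is not a witness.

no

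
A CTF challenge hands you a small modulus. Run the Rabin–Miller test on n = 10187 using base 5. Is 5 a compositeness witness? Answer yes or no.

yes

n − 1 = 10186 = 2^1 · 5093, so s = 1 and d = 5093.
x_0 = 5^5093 mod 10187 = 5570.
x_0 ∉ {1, 10186} and s = 1, so 5 is a Miller–Rabin witness and 10187 is composite.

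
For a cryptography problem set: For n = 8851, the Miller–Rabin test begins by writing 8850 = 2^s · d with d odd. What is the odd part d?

Halving: 8850 → 4425; 4425 is odd.
So 8850 = 2^1 · 4425.

4425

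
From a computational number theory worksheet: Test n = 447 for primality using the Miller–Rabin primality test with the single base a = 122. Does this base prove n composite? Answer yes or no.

n − 1 = 446 = 2^1 · 223, so s = 1 and d = 223.
Repeated squaring mod 447: 122^1 ≡ 122, 122^2 ≡ 133, 122^4 ≡ 256, 122^8 ≡ 274, 122^16 ≡ 427, 122^32 ≡ 400, 122^64 ≡ 421, 122^128 ≡ 229.
223 = 128 + 64 + 16 + 8 + 4 + 2 + 1, so 122^223 ≡ 229·421·427·274·256·133·122 ≡ 176 (mod 447).
x_0 = 122^223 mod 447 = 176.
x_0 ∉ {1, 446} and s = 1, so 122 is a Miller–Rabin witness and 447 is composite.

yes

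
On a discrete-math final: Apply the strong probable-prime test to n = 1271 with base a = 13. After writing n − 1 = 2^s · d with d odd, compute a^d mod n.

68

n − 1 = 1270 = 2^1 · 635, so s = 1 and d = 635.
Repeated squaring mod 1271: 13^1 ≡ 13, 13^2 ≡ 169, 13^4 ≡ 599, 13^8 ≡ 379, 13^16 ≡ 18, 13^32 ≡ 324, 13^64 ≡ 754, 13^128 ≡ 379, 13^256 ≡ 18, 13^512 ≡ 324.
635 = 512 + 64 + 32 + 16 + 8 + 2 + 1, so 13^635 ≡ 324·754·324·18·379·169·13 ≡ 68 (mod 1271).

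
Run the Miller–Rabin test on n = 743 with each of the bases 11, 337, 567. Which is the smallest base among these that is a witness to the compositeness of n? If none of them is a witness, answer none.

n − 1 = 742 = 2^1 · 371, so s = 1 and d = 371.
Base 11: x_0 = 11^371 mod 743 = 1. x_0 = 1, so 11 is not a witness.
Base 337: x_0 = 337^371 mod 743 = 742. x_0 = 742 ≡ −1, so 337 is not a witness.
Base 567: x_0 = 567^371 mod 743 = 742. x_0 = 742 ≡ −1, so 567 is not a witness.
No listed base is a witness for 743.

none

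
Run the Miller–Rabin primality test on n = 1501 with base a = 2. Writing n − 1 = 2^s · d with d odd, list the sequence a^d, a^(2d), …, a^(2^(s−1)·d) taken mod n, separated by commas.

n − 1 = 1500 = 2^2 · 375, so s = 2 and d = 375.
x_0 = 2^375 mod 1501 = 1171.
x_1 = 1171^2 mod 1501 = 828.

1171, 828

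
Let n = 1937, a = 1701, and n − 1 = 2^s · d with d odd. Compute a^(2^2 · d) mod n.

1082

n − 1 = 1936 = 2^4 · 121, so s = 4 and d = 121.
x_0 = 1701^121 mod 1937 = 11.
x_1 = 11^2 mod 1937 = 121.
x_2 = 121^2 mod 1937 = 1082.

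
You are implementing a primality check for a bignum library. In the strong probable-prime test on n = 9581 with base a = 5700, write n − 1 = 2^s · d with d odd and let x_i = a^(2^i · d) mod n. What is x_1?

n − 1 = 9580 = 2^2 · 2395, so s = 2 and d = 2395.
Repeated squaring mod 9581: 5700^1 ≡ 5700, 5700^2 ≡ 829, 5700^4 ≡ 6990, 5700^8 ≡ 6581, 5700^16 ≡ 3441, 5700^32 ≡ 7946, 5700^64 ≡ 126, 5700^128 ≡ 6295, 5700^256 ≡ 9, 5700^512 ≡ 81, 5700^1024 ≡ 6561, 5700^2048 ≡ 8869.
2395 = 2048 + 256 + 64 + 16 + 8 + 2 + 1, so 5700^2395 ≡ 8869·9·126·3441·6581·829·5700 ≡ 6819 (mod 9581).
x_0 = 6819.
x_1 = 6819^2 mod 9581 = 2168.

2168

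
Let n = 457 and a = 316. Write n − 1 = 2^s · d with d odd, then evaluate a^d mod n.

n − 1 = 456 = 2^3 · 57, so s = 3 and d = 57.
Repeated squaring mod 457: 316^1 ≡ 316, 316^2 ≡ 230, 316^4 ≡ 345, 316^8 ≡ 205, 316^16 ≡ 438, 316^32 ≡ 361.
57 = 32 + 16 + 8 + 1, so 316^57 ≡ 361·438·205·316 ≡ 456 (mod 457).

456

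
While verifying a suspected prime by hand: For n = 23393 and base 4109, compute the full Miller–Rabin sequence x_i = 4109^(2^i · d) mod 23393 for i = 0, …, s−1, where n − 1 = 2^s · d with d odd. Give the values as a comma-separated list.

529, 22518, 17049, 10376, 6790

n − 1 = 23392 = 2^5 · 731, so s = 5 and d = 731.
x_0 = 4109^731 mod 23393 = 529.
x_1 = 529^2 mod 23393 = 22518.
x_2 = 22518^2 mod 23393 = 17049.
x_3 = 17049^2 mod 23393 = 10376.
x_4 = 10376^2 mod 23393 = 6790.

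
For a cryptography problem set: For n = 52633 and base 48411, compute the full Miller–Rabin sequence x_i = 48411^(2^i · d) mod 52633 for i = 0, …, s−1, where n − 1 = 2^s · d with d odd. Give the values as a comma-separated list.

29665, 41098, 1

n − 1 = 52632 = 2^3 · 6579, so s = 3 and d = 6579.
x_0 = 48411^6579 mod 52633 = 29665.
x_1 = 29665^2 mod 52633 = 41098.
x_2 = 41098^2 mod 52633 = 1.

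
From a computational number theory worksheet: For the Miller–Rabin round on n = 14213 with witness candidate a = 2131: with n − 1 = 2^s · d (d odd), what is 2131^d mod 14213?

n − 1 = 14212 = 2^2 · 3553, so s = 2 and d = 3553.
2131^3553 mod 14213 = 4495.

4495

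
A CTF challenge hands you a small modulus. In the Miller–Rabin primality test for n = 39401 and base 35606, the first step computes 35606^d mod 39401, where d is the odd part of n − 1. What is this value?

33908

n − 1 = 39400 = 2^3 · 4925, so s = 3 and d = 4925.
Repeated squaring mod 39401: 35606^1 ≡ 35606, 35606^2 ≡ 20660, 35606^4 ≡ 4567, 35606^8 ≡ 14360, 35606^16 ≡ 24167, 35606^32 ≡ 2866, 35606^64 ≡ 18548, 35606^128 ≡ 18173, 35606^256 ≡ 38148, 35606^512 ≡ 33370, 35606^1024 ≡ 5838, 35606^2048 ≡ 379, 35606^4096 ≡ 25438.
4925 = 4096 + 512 + 256 + 32 + 16 + 8 + 4 + 1, so 35606^4925 ≡ 25438·33370·38148·2866·24167·14360·4567·35606 ≡ 33908 (mod 39401).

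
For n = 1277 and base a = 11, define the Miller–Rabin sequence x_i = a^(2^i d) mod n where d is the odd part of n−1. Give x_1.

n − 1 = 1276 = 2^2 · 319, so s = 2 and d = 319.
x_0 = 11^319 mod 1277 = 1.
x_1 = 1^2 mod 1277 = 1.

1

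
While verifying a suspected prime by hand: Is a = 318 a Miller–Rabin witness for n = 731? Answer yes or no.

yes

n − 1 = 730 = 2^1 · 365, so s = 1 and d = 365.
Repeated squaring mod 731: 318^1 ≡ 318, 318^2 ≡ 246, 318^4 ≡ 574, 318^8 ≡ 526, 318^16 ≡ 358, 318^32 ≡ 239, 318^64 ≡ 103, 318^128 ≡ 375, 318^256 ≡ 273.
365 = 256 + 64 + 32 + 8 + 4 + 1, so 318^365 ≡ 273·103·239·526·574·318 ≡ 354 (mod 731).
x_0 = 318^365 mod 731 = 354.
x_0 ∉ {1, 730} and s = 1, so 318 is a Miller–Rabin witness and 731 is composite.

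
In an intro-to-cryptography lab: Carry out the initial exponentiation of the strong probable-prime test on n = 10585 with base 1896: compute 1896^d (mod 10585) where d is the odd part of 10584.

n − 1 = 10584 = 2^3 · 1323, so s = 3 and d = 1323.
1896^1323 mod 10585 = 6131.

6131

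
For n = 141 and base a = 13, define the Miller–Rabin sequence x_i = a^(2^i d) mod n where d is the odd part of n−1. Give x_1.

34

n − 1 = 140 = 2^2 · 35, so s = 2 and d = 35.
Repeated squaring mod 141: 13^1 ≡ 13, 13^2 ≡ 28, 13^4 ≡ 79, 13^8 ≡ 37, 13^16 ≡ 100, 13^32 ≡ 130.
35 = 32 + 2 + 1, so 13^35 ≡ 130·28·13 ≡ 85 (mod 141).
x_0 = 85.
x_1 = 85^2 mod 141 = 34.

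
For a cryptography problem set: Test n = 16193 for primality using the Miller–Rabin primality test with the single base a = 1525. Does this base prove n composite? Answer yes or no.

no

n − 1 = 16192 = 2^6 · 253, so s = 6 and d = 253.
x_0 = 1525^253 mod 16193 = 10749.
x_0 is neither 1 nor 16192, so continue squaring.
x_1 = 10749^2 mod 16193 = 3946.
x_2 = 3946^2 mod 16193 = 9443.
x_3 = 9443^2 mod 16193 = 11591.
x_4 = 11591^2 mod 16193 = 14153.
x_5 = 14153^2 mod 16193 = 16192.
x_5 ≡ −1, so 1525 is not a witness.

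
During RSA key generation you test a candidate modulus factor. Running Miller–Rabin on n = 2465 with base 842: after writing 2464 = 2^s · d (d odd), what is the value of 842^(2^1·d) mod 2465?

n − 1 = 2464 = 2^5 · 77, so s = 5 and d = 77.
Repeated squaring mod 2465: 842^1 ≡ 842, 842^2 ≡ 1509, 842^4 ≡ 1886, 842^8 ≡ 1, 842^16 ≡ 1, 842^32 ≡ 1, 842^64 ≡ 1.
77 = 64 + 8 + 4 + 1, so 842^77 ≡ 1·1·1886·842 ≡ 552 (mod 2465).
x_0 = 552.
x_1 = 552^2 mod 2465 = 1509.

1509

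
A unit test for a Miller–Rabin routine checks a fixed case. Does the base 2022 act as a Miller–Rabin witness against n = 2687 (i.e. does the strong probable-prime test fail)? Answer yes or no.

n − 1 = 2686 = 2^1 · 1343, so s = 1 and d = 1343.
x_0 = 2022^1343 mod 2687 = 1.
x_0 = 1, so 2022 is not a witness.

no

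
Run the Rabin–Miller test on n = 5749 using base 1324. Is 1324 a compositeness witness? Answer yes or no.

no

n − 1 = 5748 = 2^2 · 1437, so s = 2 and d = 1437.
x_0 = 1324^1437 mod 5749 = 1.
x_0 = 1, so 1324 is not a witness.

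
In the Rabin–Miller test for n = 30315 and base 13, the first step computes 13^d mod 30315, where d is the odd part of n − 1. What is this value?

n − 1 = 30314 = 2^1 · 15157, so s = 1 and d = 15157.
Repeated squaring mod 30315: 13^1 ≡ 13, 13^2 ≡ 169, 13^4 ≡ 28561, 13^8 ≡ 14701, 13^16 ≡ 3766, 13^32 ≡ 25651, 13^64 ≡ 17041, 13^128 ≡ 8296, 13^256 ≡ 8566, 13^512 ≡ 14056, 13^1024 ≡ 8281, 13^2048 ≡ 2431, 13^4096 ≡ 28651, 13^8192 ≡ 10231.
15157 = 8192 + 4096 + 2048 + 512 + 256 + 32 + 16 + 4 + 1, so 13^15157 ≡ 10231·28651·2431·14056·8566·25651·3766·28561·13 ≡ 7378 (mod 30315).

7378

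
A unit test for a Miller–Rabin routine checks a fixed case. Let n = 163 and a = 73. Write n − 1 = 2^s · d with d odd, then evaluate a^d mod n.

162

n − 1 = 162 = 2^1 · 81, so s = 1 and d = 81.
73^81 mod 163 = 162.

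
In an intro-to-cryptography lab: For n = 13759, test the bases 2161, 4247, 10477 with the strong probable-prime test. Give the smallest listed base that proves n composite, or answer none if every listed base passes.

n − 1 = 13758 = 2^1 · 6879, so s = 1 and d = 6879.
Base 2161: x_0 = 2161^6879 mod 13759 = 13758. x_0 = 13758 ≡ −1, so 2161 is not a witness.
Base 4247: x_0 = 4247^6879 mod 13759 = 1. x_0 = 1, so 4247 is not a witness.
Base 10477: x_0 = 10477^6879 mod 13759 = 13758. x_0 = 13758 ≡ −1, so 10477 is not a witness.
No listed base is a witness for 13759.

none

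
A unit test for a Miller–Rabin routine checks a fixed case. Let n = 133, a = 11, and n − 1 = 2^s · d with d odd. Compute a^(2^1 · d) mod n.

1

n − 1 = 132 = 2^2 · 33, so s = 2 and d = 33.
x_0 = 11^33 mod 133 = 1.
x_1 = 1^2 mod 133 = 1.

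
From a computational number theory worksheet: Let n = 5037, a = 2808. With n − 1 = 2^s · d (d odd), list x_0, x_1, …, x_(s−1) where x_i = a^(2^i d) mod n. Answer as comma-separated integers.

2424, 2634

n − 1 = 5036 = 2^2 · 1259, so s = 2 and d = 1259.
x_0 = 2808^1259 mod 5037 = 2424.
x_1 = 2424^2 mod 5037 = 2634.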